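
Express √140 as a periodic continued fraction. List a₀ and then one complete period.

[11; 1, 4, 1, 22]

a₀ = ⌊√140⌋ = 11.
With m₀=0, d₀=1 and mₖ₊₁ = dₖaₖ − mₖ, dₖ₊₁ = (n − mₖ₊₁²)/dₖ, aₖ₊₁ = ⌊(a₀+mₖ₊₁)/dₖ₊₁⌋:
  k=1: m=11, d=19, a=1
  k=2: m=8, d=4, a=4
  k=3: m=8, d=19, a=1
  k=4: m=11, d=1, a=22
d=1 and a=2a₀=22 at k=4, so the next step gives (m, d) = (11, 19) again — its k=1 value — and the period has length 4.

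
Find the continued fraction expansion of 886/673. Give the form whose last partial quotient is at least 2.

886 = 1×673 + 213
673 = 3×213 + 34
213 = 6×34 + 9
34 = 3×9 + 7
9 = 1×7 + 2
7 = 3×2 + 1
2 = 2×1 + 0  (stop)
So 886/673 = [1; 3, 6, 3, 1, 3, 2].

[1; 3, 6, 3, 1, 3, 2]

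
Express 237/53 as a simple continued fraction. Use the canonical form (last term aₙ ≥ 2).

237 = 4*53 + 25
53 = 2*25 + 3
25 = 8*3 + 1
3 = 3*1 + 0  (stop)
So 237/53 = [4; 2, 8, 3].

[4; 2, 8, 3]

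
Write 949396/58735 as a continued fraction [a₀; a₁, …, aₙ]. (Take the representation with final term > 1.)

949396 = 16*58735 + 9636
58735 = 6*9636 + 919
9636 = 10*919 + 446
919 = 2*446 + 27
446 = 16*27 + 14
27 = 1*14 + 13
14 = 1*13 + 1
13 = 13*1 + 0  (stop)
So 949396/58735 = [16; 6, 10, 2, 16, 1, 1, 13].

[16; 6, 10, 2, 16, 1, 1, 13]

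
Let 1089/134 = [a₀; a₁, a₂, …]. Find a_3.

7

1089 = 8·134 + 17   →  a_0 = 8
134 = 7·17 + 15   →  a_1 = 7
17 = 1·15 + 2   →  a_2 = 1
15 = 7·2 + 1   →  a_3 = 7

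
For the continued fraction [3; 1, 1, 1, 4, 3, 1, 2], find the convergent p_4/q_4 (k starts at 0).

Using pₖ = aₖpₖ₋₁ + pₖ₋₂, qₖ = aₖqₖ₋₁ + qₖ₋₂ (with p₋₁=1, p₋₂=0, q₋₁=0, q₋₂=1):
  k=0: a=3, p=3, q=1
  k=1: a=1, p=4, q=1
  k=2: a=1, p=7, q=2
  k=3: a=1, p=11, q=3
  k=4: a=4, p=51, q=14

51/14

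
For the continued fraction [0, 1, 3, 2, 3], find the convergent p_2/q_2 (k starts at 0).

3/4

Using pₖ = aₖpₖ₋₁ + pₖ₋₂, qₖ = aₖqₖ₋₁ + qₖ₋₂ (with p₋₁=1, p₋₂=0, q₋₁=0, q₋₂=1):
  k=0: a=0, p=0, q=1
  k=1: a=1, p=1, q=1
  k=2: a=3, p=3, q=4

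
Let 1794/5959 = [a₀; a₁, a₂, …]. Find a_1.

3

1794 = 0·5959 + 1794   →  a_0 = 0
5959 = 3·1794 + 577   →  a_1 = 3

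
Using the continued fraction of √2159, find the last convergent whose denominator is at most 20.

√2159 = [46; 2, 6, 1, 1, 1, 6, 2, 92, …] (period length 8).
Convergents:
  p_0/q_0 = 46/1
  p_1/q_1 = 93/2
  p_2/q_2 = 604/13
  p_3/q_3 = 697/15
  p_4/q_4 = 1301/28
q_3 = 15 ≤ 20 < 28 = q_4, so the answer is 697/15.

697/15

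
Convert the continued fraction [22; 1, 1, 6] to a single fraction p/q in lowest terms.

Using pₖ = aₖpₖ₋₁ + pₖ₋₂ and qₖ = aₖqₖ₋₁ + qₖ₋₂:
  k=0: a=22, p=22, q=1
  k=1: a=1, p=23, q=1
  k=2: a=1, p=45, q=2
  k=3: a=6, p=293, q=13

293/13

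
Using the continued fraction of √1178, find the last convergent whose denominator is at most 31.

√1178 = [34; 3, 9, 2, 9, 3, 68, …] (period length 6).
Convergents:
  p_0/q_0 = 34/1
  p_1/q_1 = 103/3
  p_2/q_2 = 961/28
  p_3/q_3 = 2025/59
q_2 = 28 ≤ 31 < 59 = q_3, so the answer is 961/28.

961/28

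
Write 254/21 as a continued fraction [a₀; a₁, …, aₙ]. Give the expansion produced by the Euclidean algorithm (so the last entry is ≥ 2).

[12; 10, 2]

254 = 12×21 + 2
21 = 10×2 + 1
2 = 2×1 + 0  (stop)
So 254/21 = [12; 10, 2].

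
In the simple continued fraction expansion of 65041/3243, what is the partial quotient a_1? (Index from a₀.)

17

65041 = 20·3243 + 181   →  a_0 = 20
3243 = 17·181 + 166   →  a_1 = 17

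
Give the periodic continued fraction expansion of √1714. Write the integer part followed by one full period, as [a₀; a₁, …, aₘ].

a₀ = ⌊√1714⌋ = 41.

[41; 2, 2, 82]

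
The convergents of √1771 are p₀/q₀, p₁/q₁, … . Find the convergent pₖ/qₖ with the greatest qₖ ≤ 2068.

√1771 = [42; 12, 84, …] (period length 2).
Convergents:
  p_0/q_0 = 42/1
  p_1/q_1 = 505/12
  p_2/q_2 = 42462/1009
  p_3/q_3 = 510049/12120
q_2 = 1009 ≤ 2068 < 12120 = q_3, so the answer is 42462/1009.

42462/1009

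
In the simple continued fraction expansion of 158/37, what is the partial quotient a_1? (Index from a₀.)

3

158 = 4·37 + 10   →  a_0 = 4
37 = 3·10 + 7   →  a_1 = 3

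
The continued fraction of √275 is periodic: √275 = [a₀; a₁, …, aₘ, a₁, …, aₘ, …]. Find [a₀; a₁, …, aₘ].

a₀ = ⌊√275⌋ = 16.
With m₀=0, d₀=1 and mₖ₊₁ = dₖaₖ − mₖ, dₖ₊₁ = (n − mₖ₊₁²)/dₖ, aₖ₊₁ = ⌊(a₀+mₖ₊₁)/dₖ₊₁⌋:
  k=1: m=16, d=19, a=1
  k=2: m=3, d=14, a=1
  k=3: m=11, d=11, a=2
  k=4: m=11, d=14, a=1
  k=5: m=3, d=19, a=1
  k=6: m=16, d=1, a=32
d=1 and a=2a₀=32 at k=6, so the next step gives (m, d) = (16, 19) again — its k=1 value — and the period has length 6.

[16; 1, 1, 2, 1, 1, 32]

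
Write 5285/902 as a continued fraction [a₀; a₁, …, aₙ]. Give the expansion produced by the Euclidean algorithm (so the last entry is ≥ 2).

5285 = 5×902 + 775
902 = 1×775 + 127
775 = 6×127 + 13
127 = 9×13 + 10
13 = 1×10 + 3
10 = 3×3 + 1
3 = 3×1 + 0  (stop)
So 5285/902 = [5; 1, 6, 9, 1, 3, 3].

[5; 1, 6, 9, 1, 3, 3]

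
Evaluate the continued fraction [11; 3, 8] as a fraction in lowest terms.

283/25

Fold from the inside: start with 8/1.
  3 + 1/8 = 25/8
  11 + 8/25 = 283/25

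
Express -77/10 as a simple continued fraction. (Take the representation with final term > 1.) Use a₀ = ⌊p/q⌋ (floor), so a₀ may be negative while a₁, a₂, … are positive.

-77 = -8·10 + 3
10 = 3·3 + 1
3 = 3·1 + 0  (stop)
So -77/10 = [-8; 3, 3].

[-8; 3, 3]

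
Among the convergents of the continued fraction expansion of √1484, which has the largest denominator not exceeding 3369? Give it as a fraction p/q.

129706/3367

√1484 = [38; 1, 1, 10, 1, 1, 76, …] (period length 6).
Convergents:
  p_0/q_0 = 38/1
  p_1/q_1 = 39/1
  p_2/q_2 = 77/2
  p_3/q_3 = 809/21
  p_4/q_4 = 886/23
  p_5/q_5 = 1695/44
  p_6/q_6 = 129706/3367
  p_7/q_7 = 131401/3411
q_6 = 3367 ≤ 3369 < 3411 = q_7, so the answer is 129706/3367.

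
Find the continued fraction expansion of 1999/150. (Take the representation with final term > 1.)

1999 = 13*150 + 49
150 = 3*49 + 3
49 = 16*3 + 1
3 = 3*1 + 0  (stop)
So 1999/150 = [13; 3, 16, 3].

[13; 3, 16, 3]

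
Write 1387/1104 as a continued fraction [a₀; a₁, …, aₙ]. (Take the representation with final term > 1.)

[1; 3, 1, 9, 9, 3]

1387 = 1*1104 + 283
1104 = 3*283 + 255
283 = 1*255 + 28
255 = 9*28 + 3
28 = 9*3 + 1
3 = 3*1 + 0  (stop)
So 1387/1104 = [1; 3, 1, 9, 9, 3].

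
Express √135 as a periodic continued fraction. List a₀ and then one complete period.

a₀ = ⌊√135⌋ = 11.

[11; 1, 1, 1, 1, 1, 1, 1, 22]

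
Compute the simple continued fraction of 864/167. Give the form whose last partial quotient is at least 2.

864 = 5·167 + 29
167 = 5·29 + 22
29 = 1·22 + 7
22 = 3·7 + 1
7 = 7·1 + 0  (stop)
So 864/167 = [5; 5, 1, 3, 7].

[5; 5, 1, 3, 7]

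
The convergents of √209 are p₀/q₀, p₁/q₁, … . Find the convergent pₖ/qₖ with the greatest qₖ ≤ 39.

√209 = [14; 2, 5, 3, 2, 3, 5, 2, 28, …] (period length 8).
Convergents:
  p_0/q_0 = 14/1
  p_1/q_1 = 29/2
  p_2/q_2 = 159/11
  p_3/q_3 = 506/35
  p_4/q_4 = 1171/81
q_3 = 35 ≤ 39 < 81 = q_4, so the answer is 506/35.

506/35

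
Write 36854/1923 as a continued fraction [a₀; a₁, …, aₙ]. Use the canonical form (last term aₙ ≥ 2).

[19; 6, 15, 10, 2]

36854 = 19×1923 + 317
1923 = 6×317 + 21
317 = 15×21 + 2
21 = 10×2 + 1
2 = 2×1 + 0  (stop)
So 36854/1923 = [19; 6, 15, 10, 2].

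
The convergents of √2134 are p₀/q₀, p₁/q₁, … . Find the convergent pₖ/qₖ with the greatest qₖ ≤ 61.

√2134 = [46; 5, 8, 5, 92, …] (period length 4).
Convergents:
  p_0/q_0 = 46/1
  p_1/q_1 = 231/5
  p_2/q_2 = 1894/41
  p_3/q_3 = 9701/210
q_2 = 41 ≤ 61 < 210 = q_3, so the answer is 1894/41.

1894/41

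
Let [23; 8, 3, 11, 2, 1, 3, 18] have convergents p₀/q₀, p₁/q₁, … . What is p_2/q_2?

Using pₖ = aₖpₖ₋₁ + pₖ₋₂, qₖ = aₖqₖ₋₁ + qₖ₋₂ (with p₋₁=1, p₋₂=0, q₋₁=0, q₋₂=1):
  k=0: a=23, p=23, q=1
  k=1: a=8, p=185, q=8
  k=2: a=3, p=578, q=25

578/25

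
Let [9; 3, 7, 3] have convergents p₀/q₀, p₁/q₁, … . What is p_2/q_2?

Using pₖ = aₖpₖ₋₁ + pₖ₋₂, qₖ = aₖqₖ₋₁ + qₖ₋₂ (with p₋₁=1, p₋₂=0, q₋₁=0, q₋₂=1):
  k=0: a=9, p=9, q=1
  k=1: a=3, p=28, q=3
  k=2: a=7, p=205, q=22

205/22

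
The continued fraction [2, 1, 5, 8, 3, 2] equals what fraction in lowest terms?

1007/355

Using pₖ = aₖpₖ₋₁ + pₖ₋₂ and qₖ = aₖqₖ₋₁ + qₖ₋₂:
  k=0: a=2, p=2, q=1
  k=1: a=1, p=3, q=1
  k=2: a=5, p=17, q=6
  k=3: a=8, p=139, q=49
  k=4: a=3, p=434, q=153
  k=5: a=2, p=1007, q=355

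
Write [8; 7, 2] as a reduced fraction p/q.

Using pₖ = aₖpₖ₋₁ + pₖ₋₂ and qₖ = aₖqₖ₋₁ + qₖ₋₂:
  k=0: a=8, p=8, q=1
  k=1: a=7, p=57, q=7
  k=2: a=2, p=122, q=15

122/15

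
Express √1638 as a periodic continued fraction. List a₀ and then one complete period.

[40; 2, 8, 2, 80]

a₀ = ⌊√1638⌋ = 40.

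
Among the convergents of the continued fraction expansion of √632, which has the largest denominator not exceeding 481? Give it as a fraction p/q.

√632 = [25; 7, 6, 7, 50, …] (period length 4).
Convergents:
  p_0/q_0 = 25/1
  p_1/q_1 = 176/7
  p_2/q_2 = 1081/43
  p_3/q_3 = 7743/308
  p_4/q_4 = 388231/15443
q_3 = 308 ≤ 481 < 15443 = q_4, so the answer is 7743/308.

7743/308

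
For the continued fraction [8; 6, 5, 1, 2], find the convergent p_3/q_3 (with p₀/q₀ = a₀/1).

302/37

Using pₖ = aₖpₖ₋₁ + pₖ₋₂, qₖ = aₖqₖ₋₁ + qₖ₋₂ (with p₋₁=1, p₋₂=0, q₋₁=0, q₋₂=1):
  k=0: a=8, p=8, q=1
  k=1: a=6, p=49, q=6
  k=2: a=5, p=253, q=31
  k=3: a=1, p=302, q=37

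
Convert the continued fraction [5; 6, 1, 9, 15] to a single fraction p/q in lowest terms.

Using pₖ = aₖpₖ₋₁ + pₖ₋₂ and qₖ = aₖqₖ₋₁ + qₖ₋₂:
  k=0: a=5, p=5, q=1
  k=1: a=6, p=31, q=6
  k=2: a=1, p=36, q=7
  k=3: a=9, p=355, q=69
  k=4: a=15, p=5361, q=1042

5361/1042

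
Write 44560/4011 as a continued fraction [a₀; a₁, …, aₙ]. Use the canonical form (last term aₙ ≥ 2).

[11; 9, 7, 3, 6, 3]

44560 = 11*4011 + 439
4011 = 9*439 + 60
439 = 7*60 + 19
60 = 3*19 + 3
19 = 6*3 + 1
3 = 3*1 + 0  (stop)
So 44560/4011 = [11; 9, 7, 3, 6, 3].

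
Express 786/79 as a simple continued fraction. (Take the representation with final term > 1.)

786 = 9*79 + 75
79 = 1*75 + 4
75 = 18*4 + 3
4 = 1*3 + 1
3 = 3*1 + 0  (stop)
So 786/79 = [9; 1, 18, 1, 3].

[9; 1, 18, 1, 3]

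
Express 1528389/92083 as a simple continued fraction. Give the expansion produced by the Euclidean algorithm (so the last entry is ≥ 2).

[16; 1, 1, 2, 19, 9, 6, 17]

1528389 = 16·92083 + 55061
92083 = 1·55061 + 37022
55061 = 1·37022 + 18039
37022 = 2·18039 + 944
18039 = 19·944 + 103
944 = 9·103 + 17
103 = 6·17 + 1
17 = 17·1 + 0  (stop)
So 1528389/92083 = [16; 1, 1, 2, 19, 9, 6, 17].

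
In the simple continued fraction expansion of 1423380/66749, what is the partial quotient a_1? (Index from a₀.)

1423380 = 21·66749 + 21651   →  a_0 = 21
66749 = 3·21651 + 1796   →  a_1 = 3

3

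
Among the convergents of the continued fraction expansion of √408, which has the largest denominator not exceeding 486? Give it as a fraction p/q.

√408 = [20; 5, 40, …] (period length 2).
Convergents:
  p_0/q_0 = 20/1
  p_1/q_1 = 101/5
  p_2/q_2 = 4060/201
  p_3/q_3 = 20401/1010
q_2 = 201 ≤ 486 < 1010 = q_3, so the answer is 4060/201.

4060/201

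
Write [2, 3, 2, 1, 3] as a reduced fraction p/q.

Using pₖ = aₖpₖ₋₁ + pₖ₋₂ and qₖ = aₖqₖ₋₁ + qₖ₋₂:
  k=0: a=2, p=2, q=1
  k=1: a=3, p=7, q=3
  k=2: a=2, p=16, q=7
  k=3: a=1, p=23, q=10
  k=4: a=3, p=85, q=37

85/37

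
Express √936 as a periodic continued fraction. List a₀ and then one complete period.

a₀ = ⌊√936⌋ = 30.
With m₀=0, d₀=1 and mₖ₊₁ = dₖaₖ − mₖ, dₖ₊₁ = (n − mₖ₊₁²)/dₖ, aₖ₊₁ = ⌊(a₀+mₖ₊₁)/dₖ₊₁⌋:
  k=1: m=30, d=36, a=1
  k=2: m=6, d=25, a=1
  k=3: m=19, d=23, a=2
  k=4: m=27, d=9, a=6
  k=5: m=27, d=23, a=2
  k=6: m=19, d=25, a=1
  k=7: m=6, d=36, a=1
  k=8: m=30, d=1, a=60
d=1 and a=2a₀=60 at k=8, so the next step gives (m, d) = (30, 36) again — its k=1 value — and the period has length 8.

[30; 1, 1, 2, 6, 2, 1, 1, 60]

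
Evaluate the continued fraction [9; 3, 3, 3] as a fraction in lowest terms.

Using pₖ = aₖpₖ₋₁ + pₖ₋₂ and qₖ = aₖqₖ₋₁ + qₖ₋₂:
  k=0: a=9, p=9, q=1
  k=1: a=3, p=28, q=3
  k=2: a=3, p=93, q=10
  k=3: a=3, p=307, q=33

307/33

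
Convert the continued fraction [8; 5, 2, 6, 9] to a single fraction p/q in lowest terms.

5319/650

Fold from the inside: start with 9/1.
  6 + 1/9 = 55/9
  2 + 9/55 = 119/55
  5 + 55/119 = 650/119
  8 + 119/650 = 5319/650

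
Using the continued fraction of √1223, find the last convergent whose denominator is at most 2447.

√1223 = [34; 1, 33, 1, 68, …] (period length 4).
Convergents:
  p_0/q_0 = 34/1
  p_1/q_1 = 35/1
  p_2/q_2 = 1189/34
  p_3/q_3 = 1224/35
  p_4/q_4 = 84421/2414
  p_5/q_5 = 85645/2449
q_4 = 2414 ≤ 2447 < 2449 = q_5, so the answer is 84421/2414.

84421/2414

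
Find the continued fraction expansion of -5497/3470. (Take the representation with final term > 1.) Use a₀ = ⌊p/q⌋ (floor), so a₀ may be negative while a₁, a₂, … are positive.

[-2; 2, 2, 2, 8, 11, 3]

-5497 = -2*3470 + 1443
3470 = 2*1443 + 584
1443 = 2*584 + 275
584 = 2*275 + 34
275 = 8*34 + 3
34 = 11*3 + 1
3 = 3*1 + 0  (stop)
So -5497/3470 = [-2; 2, 2, 2, 8, 11, 3].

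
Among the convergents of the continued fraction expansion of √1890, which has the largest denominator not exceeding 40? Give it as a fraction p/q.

826/19

√1890 = [43; 2, 9, 6, 9, 2, 86, …] (period length 6).
Convergents:
  p_0/q_0 = 43/1
  p_1/q_1 = 87/2
  p_2/q_2 = 826/19
  p_3/q_3 = 5043/116
q_2 = 19 ≤ 40 < 116 = q_3, so the answer is 826/19.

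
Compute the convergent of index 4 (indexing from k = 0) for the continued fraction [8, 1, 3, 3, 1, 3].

Using pₖ = aₖpₖ₋₁ + pₖ₋₂, qₖ = aₖqₖ₋₁ + qₖ₋₂ (with p₋₁=1, p₋₂=0, q₋₁=0, q₋₂=1):
  k=0: a=8, p=8, q=1
  k=1: a=1, p=9, q=1
  k=2: a=3, p=35, q=4
  k=3: a=3, p=114, q=13
  k=4: a=1, p=149, q=17

149/17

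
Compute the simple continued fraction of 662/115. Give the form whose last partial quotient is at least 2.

662 = 5×115 + 87
115 = 1×87 + 28
87 = 3×28 + 3
28 = 9×3 + 1
3 = 3×1 + 0  (stop)
So 662/115 = [5; 1, 3, 9, 3].

[5; 1, 3, 9, 3]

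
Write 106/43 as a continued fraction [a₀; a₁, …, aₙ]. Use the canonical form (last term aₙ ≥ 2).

[2; 2, 6, 1, 2]

106 = 2·43 + 20
43 = 2·20 + 3
20 = 6·3 + 2
3 = 1·2 + 1
2 = 2·1 + 0  (stop)
So 106/43 = [2; 2, 6, 1, 2].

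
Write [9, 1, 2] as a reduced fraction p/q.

Using pₖ = aₖpₖ₋₁ + pₖ₋₂ and qₖ = aₖqₖ₋₁ + qₖ₋₂:
  k=0: a=9, p=9, q=1
  k=1: a=1, p=10, q=1
  k=2: a=2, p=29, q=3

29/3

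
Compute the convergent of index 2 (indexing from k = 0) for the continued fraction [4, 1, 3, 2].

19/4

Using pₖ = aₖpₖ₋₁ + pₖ₋₂, qₖ = aₖqₖ₋₁ + qₖ₋₂ (with p₋₁=1, p₋₂=0, q₋₁=0, q₋₂=1):
  k=0: a=4, p=4, q=1
  k=1: a=1, p=5, q=1
  k=2: a=3, p=19, q=4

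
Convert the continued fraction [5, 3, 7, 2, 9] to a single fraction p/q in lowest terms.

Fold from the inside: start with 9/1.
  2 + 1/9 = 19/9
  7 + 9/19 = 142/19
  3 + 19/142 = 445/142
  5 + 142/445 = 2367/445

2367/445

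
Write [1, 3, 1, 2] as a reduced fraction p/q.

Using pₖ = aₖpₖ₋₁ + pₖ₋₂ and qₖ = aₖqₖ₋₁ + qₖ₋₂:
  k=0: a=1, p=1, q=1
  k=1: a=3, p=4, q=3
  k=2: a=1, p=5, q=4
  k=3: a=2, p=14, q=11

14/11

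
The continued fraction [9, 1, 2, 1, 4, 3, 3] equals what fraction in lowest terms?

Using pₖ = aₖpₖ₋₁ + pₖ₋₂ and qₖ = aₖqₖ₋₁ + qₖ₋₂:
  k=0: a=9, p=9, q=1
  k=1: a=1, p=10, q=1
  k=2: a=2, p=29, q=3
  k=3: a=1, p=39, q=4
  k=4: a=4, p=185, q=19
  k=5: a=3, p=594, q=61
  k=6: a=3, p=1967, q=202

1967/202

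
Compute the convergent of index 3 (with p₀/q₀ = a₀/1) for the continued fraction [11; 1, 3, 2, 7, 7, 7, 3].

106/9

Using pₖ = aₖpₖ₋₁ + pₖ₋₂, qₖ = aₖqₖ₋₁ + qₖ₋₂ (with p₋₁=1, p₋₂=0, q₋₁=0, q₋₂=1):
  k=0: a=11, p=11, q=1
  k=1: a=1, p=12, q=1
  k=2: a=3, p=47, q=4
  k=3: a=2, p=106, q=9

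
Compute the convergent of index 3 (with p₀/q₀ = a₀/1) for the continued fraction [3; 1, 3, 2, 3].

Using pₖ = aₖpₖ₋₁ + pₖ₋₂, qₖ = aₖqₖ₋₁ + qₖ₋₂ (with p₋₁=1, p₋₂=0, q₋₁=0, q₋₂=1):
  k=0: a=3, p=3, q=1
  k=1: a=1, p=4, q=1
  k=2: a=3, p=15, q=4
  k=3: a=2, p=34, q=9

34/9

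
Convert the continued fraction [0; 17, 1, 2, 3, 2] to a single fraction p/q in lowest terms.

23/407

Using pₖ = aₖpₖ₋₁ + pₖ₋₂ and qₖ = aₖqₖ₋₁ + qₖ₋₂:
  k=0: a=0, p=0, q=1
  k=1: a=17, p=1, q=17
  k=2: a=1, p=1, q=18
  k=3: a=2, p=3, q=53
  k=4: a=3, p=10, q=177
  k=5: a=2, p=23, q=407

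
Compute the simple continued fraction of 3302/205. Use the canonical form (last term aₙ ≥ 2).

3302 = 16·205 + 22
205 = 9·22 + 7
22 = 3·7 + 1
7 = 7·1 + 0  (stop)
So 3302/205 = [16; 9, 3, 7].

[16; 9, 3, 7]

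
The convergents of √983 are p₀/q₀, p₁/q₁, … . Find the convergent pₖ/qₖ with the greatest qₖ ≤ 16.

√983 = [31; 2, 1, 5, 31, 5, 1, 2, 62, …] (period length 8).
Convergents:
  p_0/q_0 = 31/1
  p_1/q_1 = 63/2
  p_2/q_2 = 94/3
  p_3/q_3 = 533/17
q_2 = 3 ≤ 16 < 17 = q_3, so the answer is 94/3.

94/3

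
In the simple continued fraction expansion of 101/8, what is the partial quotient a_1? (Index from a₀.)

101 = 12·8 + 5   →  a_0 = 12
8 = 1·5 + 3   →  a_1 = 1

1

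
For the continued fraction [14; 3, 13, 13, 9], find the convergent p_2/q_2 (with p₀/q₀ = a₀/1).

573/40

Using pₖ = aₖpₖ₋₁ + pₖ₋₂, qₖ = aₖqₖ₋₁ + qₖ₋₂ (with p₋₁=1, p₋₂=0, q₋₁=0, q₋₂=1):
  k=0: a=14, p=14, q=1
  k=1: a=3, p=43, q=3
  k=2: a=13, p=573, q=40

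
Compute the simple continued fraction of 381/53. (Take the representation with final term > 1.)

[7; 5, 3, 3]

381 = 7*53 + 10
53 = 5*10 + 3
10 = 3*3 + 1
3 = 3*1 + 0  (stop)
So 381/53 = [7; 5, 3, 3].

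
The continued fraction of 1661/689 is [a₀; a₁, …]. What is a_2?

1661 = 2·689 + 283   →  a_0 = 2
689 = 2·283 + 123   →  a_1 = 2
283 = 2·123 + 37   →  a_2 = 2

2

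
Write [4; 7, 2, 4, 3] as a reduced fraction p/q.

893/216

Fold from the inside: start with 3/1.
  4 + 1/3 = 13/3
  2 + 3/13 = 29/13
  7 + 13/29 = 216/29
  4 + 29/216 = 893/216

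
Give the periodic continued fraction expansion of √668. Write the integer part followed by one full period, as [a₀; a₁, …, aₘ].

a₀ = ⌊√668⌋ = 25.
With m₀=0, d₀=1 and mₖ₊₁ = dₖaₖ − mₖ, dₖ₊₁ = (n − mₖ₊₁²)/dₖ, aₖ₊₁ = ⌊(a₀+mₖ₊₁)/dₖ₊₁⌋:
  k=1: m=25, d=43, a=1
  k=2: m=18, d=8, a=5
  k=3: m=22, d=23, a=2
  k=4: m=24, d=4, a=12
  k=5: m=24, d=23, a=2
  k=6: m=22, d=8, a=5
  k=7: m=18, d=43, a=1
  k=8: m=25, d=1, a=50
d=1 and a=2a₀=50 at k=8, so the next step gives (m, d) = (25, 43) again — its k=1 value — and the period has length 8.

[25; 1, 5, 2, 12, 2, 5, 1, 50]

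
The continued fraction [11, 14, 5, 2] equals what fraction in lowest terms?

1727/156

Using pₖ = aₖpₖ₋₁ + pₖ₋₂ and qₖ = aₖqₖ₋₁ + qₖ₋₂:
  k=0: a=11, p=11, q=1
  k=1: a=14, p=155, q=14
  k=2: a=5, p=786, q=71
  k=3: a=2, p=1727, q=156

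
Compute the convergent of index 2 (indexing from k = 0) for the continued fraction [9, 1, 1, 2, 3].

19/2

Using pₖ = aₖpₖ₋₁ + pₖ₋₂, qₖ = aₖqₖ₋₁ + qₖ₋₂ (with p₋₁=1, p₋₂=0, q₋₁=0, q₋₂=1):
  k=0: a=9, p=9, q=1
  k=1: a=1, p=10, q=1
  k=2: a=1, p=19, q=2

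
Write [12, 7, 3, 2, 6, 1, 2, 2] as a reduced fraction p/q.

30962/2551

Fold from the inside: start with 2/1.
  2 + 1/2 = 5/2
  1 + 2/5 = 7/5
  6 + 5/7 = 47/7
  2 + 7/47 = 101/47
  3 + 47/101 = 350/101
  7 + 101/350 = 2551/350
  12 + 350/2551 = 30962/2551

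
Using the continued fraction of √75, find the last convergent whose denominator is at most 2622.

22508/2599

√75 = [8; 1, 1, 1, 16, …] (period length 4).
Convergents:
  p_0/q_0 = 8/1
  p_1/q_1 = 9/1
  p_2/q_2 = 17/2
  p_3/q_3 = 26/3
  p_4/q_4 = 433/50
  p_5/q_5 = 459/53
  p_6/q_6 = 892/103
  p_7/q_7 = 1351/156
  p_8/q_8 = 22508/2599
  p_9/q_9 = 23859/2755
q_8 = 2599 ≤ 2622 < 2755 = q_9, so the answer is 22508/2599.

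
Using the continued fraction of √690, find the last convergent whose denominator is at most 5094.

76886/2927

√690 = [26; 3, 1, 2, 1, 3, 52, …] (period length 6).
Convergents:
  p_0/q_0 = 26/1
  p_1/q_1 = 79/3
  p_2/q_2 = 105/4
  p_3/q_3 = 289/11
  p_4/q_4 = 394/15
  p_5/q_5 = 1471/56
  p_6/q_6 = 76886/2927
  p_7/q_7 = 232129/8837
q_6 = 2927 ≤ 5094 < 8837 = q_7, so the answer is 76886/2927.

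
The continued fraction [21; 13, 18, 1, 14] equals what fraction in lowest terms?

Fold from the inside: start with 14/1.
  1 + 1/14 = 15/14
  18 + 14/15 = 284/15
  13 + 15/284 = 3707/284
  21 + 284/3707 = 78131/3707

78131/3707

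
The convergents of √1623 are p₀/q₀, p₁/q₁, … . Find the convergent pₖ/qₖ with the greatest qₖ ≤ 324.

7453/185

√1623 = [40; 3, 2, 26, 2, 3, 80, …] (period length 6).
Convergents:
  p_0/q_0 = 40/1
  p_1/q_1 = 121/3
  p_2/q_2 = 282/7
  p_3/q_3 = 7453/185
  p_4/q_4 = 15188/377
q_3 = 185 ≤ 324 < 377 = q_4, so the answer is 7453/185.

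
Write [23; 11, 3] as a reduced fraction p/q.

785/34

Using pₖ = aₖpₖ₋₁ + pₖ₋₂ and qₖ = aₖqₖ₋₁ + qₖ₋₂:
  k=0: a=23, p=23, q=1
  k=1: a=11, p=254, q=11
  k=2: a=3, p=785, q=34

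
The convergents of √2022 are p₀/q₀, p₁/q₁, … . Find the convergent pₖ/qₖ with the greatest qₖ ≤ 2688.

√2022 = [44; 1, 28, 1, 88, …] (period length 4).
Convergents:
  p_0/q_0 = 44/1
  p_1/q_1 = 45/1
  p_2/q_2 = 1304/29
  p_3/q_3 = 1349/30
  p_4/q_4 = 120016/2669
  p_5/q_5 = 121365/2699
q_4 = 2669 ≤ 2688 < 2699 = q_5, so the answer is 120016/2669.

120016/2669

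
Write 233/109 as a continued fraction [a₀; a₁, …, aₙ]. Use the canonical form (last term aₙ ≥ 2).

233 = 2·109 + 15
109 = 7·15 + 4
15 = 3·4 + 3
4 = 1·3 + 1
3 = 3·1 + 0  (stop)
So 233/109 = [2; 7, 3, 1, 3].

[2; 7, 3, 1, 3]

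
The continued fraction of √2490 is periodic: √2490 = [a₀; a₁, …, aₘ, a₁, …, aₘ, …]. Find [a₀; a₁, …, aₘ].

a₀ = ⌊√2490⌋ = 49.
With m₀=0, d₀=1 and mₖ₊₁ = dₖaₖ − mₖ, dₖ₊₁ = (n − mₖ₊₁²)/dₖ, aₖ₊₁ = ⌊(a₀+mₖ₊₁)/dₖ₊₁⌋:
  k=1: m=49, d=89, a=1
  k=2: m=40, d=10, a=8
  k=3: m=40, d=89, a=1
  k=4: m=49, d=1, a=98
d=1 and a=2a₀=98 at k=4, so the next step gives (m, d) = (49, 89) again — its k=1 value — and the period has length 4.

[49; 1, 8, 1, 98]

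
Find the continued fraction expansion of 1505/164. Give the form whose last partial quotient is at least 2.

[9; 5, 1, 1, 1, 9]

1505 = 9·164 + 29
164 = 5·29 + 19
29 = 1·19 + 10
19 = 1·10 + 9
10 = 1·9 + 1
9 = 9·1 + 0  (stop)
So 1505/164 = [9; 5, 1, 1, 1, 9].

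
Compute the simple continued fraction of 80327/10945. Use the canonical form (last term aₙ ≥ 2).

[7; 2, 1, 18, 2, 3, 3, 8]

80327 = 7*10945 + 3712
10945 = 2*3712 + 3521
3712 = 1*3521 + 191
3521 = 18*191 + 83
191 = 2*83 + 25
83 = 3*25 + 8
25 = 3*8 + 1
8 = 8*1 + 0  (stop)
So 80327/10945 = [7; 2, 1, 18, 2, 3, 3, 8].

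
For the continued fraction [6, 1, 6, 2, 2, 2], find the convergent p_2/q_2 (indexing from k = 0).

48/7

Using pₖ = aₖpₖ₋₁ + pₖ₋₂, qₖ = aₖqₖ₋₁ + qₖ₋₂ (with p₋₁=1, p₋₂=0, q₋₁=0, q₋₂=1):
  k=0: a=6, p=6, q=1
  k=1: a=1, p=7, q=1
  k=2: a=6, p=48, q=7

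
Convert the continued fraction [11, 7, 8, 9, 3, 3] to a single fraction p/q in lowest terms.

59835/5371

Using pₖ = aₖpₖ₋₁ + pₖ₋₂ and qₖ = aₖqₖ₋₁ + qₖ₋₂:
  k=0: a=11, p=11, q=1
  k=1: a=7, p=78, q=7
  k=2: a=8, p=635, q=57
  k=3: a=9, p=5793, q=520
  k=4: a=3, p=18014, q=1617
  k=5: a=3, p=59835, q=5371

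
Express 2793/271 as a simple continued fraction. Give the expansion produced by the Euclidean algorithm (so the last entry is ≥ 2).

[10; 3, 3, 1, 3, 2, 2]

2793 = 10·271 + 83
271 = 3·83 + 22
83 = 3·22 + 17
22 = 1·17 + 5
17 = 3·5 + 2
5 = 2·2 + 1
2 = 2·1 + 0  (stop)
So 2793/271 = [10; 3, 3, 1, 3, 2, 2].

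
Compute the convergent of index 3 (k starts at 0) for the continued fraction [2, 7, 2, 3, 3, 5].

Using pₖ = aₖpₖ₋₁ + pₖ₋₂, qₖ = aₖqₖ₋₁ + qₖ₋₂ (with p₋₁=1, p₋₂=0, q₋₁=0, q₋₂=1):
  k=0: a=2, p=2, q=1
  k=1: a=7, p=15, q=7
  k=2: a=2, p=32, q=15
  k=3: a=3, p=111, q=52

111/52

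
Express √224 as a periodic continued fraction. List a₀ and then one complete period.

[14; 1, 28]

a₀ = ⌊√224⌋ = 14.
With m₀=0, d₀=1 and mₖ₊₁ = dₖaₖ − mₖ, dₖ₊₁ = (n − mₖ₊₁²)/dₖ, aₖ₊₁ = ⌊(a₀+mₖ₊₁)/dₖ₊₁⌋:
  k=1: m=14, d=28, a=1
  k=2: m=14, d=1, a=28
d=1 and a=2a₀=28 at k=2, so the next step gives (m, d) = (14, 28) again — its k=1 value — and the period has length 2.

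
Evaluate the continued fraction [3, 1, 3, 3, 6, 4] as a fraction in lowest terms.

1285/341

Using pₖ = aₖpₖ₋₁ + pₖ₋₂ and qₖ = aₖqₖ₋₁ + qₖ₋₂:
  k=0: a=3, p=3, q=1
  k=1: a=1, p=4, q=1
  k=2: a=3, p=15, q=4
  k=3: a=3, p=49, q=13
  k=4: a=6, p=309, q=82
  k=5: a=4, p=1285, q=341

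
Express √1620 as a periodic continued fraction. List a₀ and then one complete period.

[40; 4, 80]

a₀ = ⌊√1620⌋ = 40.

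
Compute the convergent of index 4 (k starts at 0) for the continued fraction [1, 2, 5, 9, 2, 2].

310/213

Using pₖ = aₖpₖ₋₁ + pₖ₋₂, qₖ = aₖqₖ₋₁ + qₖ₋₂ (with p₋₁=1, p₋₂=0, q₋₁=0, q₋₂=1):
  k=0: a=1, p=1, q=1
  k=1: a=2, p=3, q=2
  k=2: a=5, p=16, q=11
  k=3: a=9, p=147, q=101
  k=4: a=2, p=310, q=213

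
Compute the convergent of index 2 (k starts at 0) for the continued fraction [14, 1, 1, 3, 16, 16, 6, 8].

Using pₖ = aₖpₖ₋₁ + pₖ₋₂, qₖ = aₖqₖ₋₁ + qₖ₋₂ (with p₋₁=1, p₋₂=0, q₋₁=0, q₋₂=1):
  k=0: a=14, p=14, q=1
  k=1: a=1, p=15, q=1
  k=2: a=1, p=29, q=2

29/2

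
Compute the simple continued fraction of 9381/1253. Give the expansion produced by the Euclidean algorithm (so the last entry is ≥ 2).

[7; 2, 18, 2, 16]

9381 = 7×1253 + 610
1253 = 2×610 + 33
610 = 18×33 + 16
33 = 2×16 + 1
16 = 16×1 + 0  (stop)
So 9381/1253 = [7; 2, 18, 2, 16].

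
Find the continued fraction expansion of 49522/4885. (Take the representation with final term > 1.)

49522 = 10·4885 + 672
4885 = 7·672 + 181
672 = 3·181 + 129
181 = 1·129 + 52
129 = 2·52 + 25
52 = 2·25 + 2
25 = 12·2 + 1
2 = 2·1 + 0  (stop)
So 49522/4885 = [10; 7, 3, 1, 2, 2, 12, 2].

[10; 7, 3, 1, 2, 2, 12, 2]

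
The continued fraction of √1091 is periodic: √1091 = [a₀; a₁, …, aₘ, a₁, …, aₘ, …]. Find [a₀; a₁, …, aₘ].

[33; 33, 66]

a₀ = ⌊√1091⌋ = 33.
With m₀=0, d₀=1 and mₖ₊₁ = dₖaₖ − mₖ, dₖ₊₁ = (n − mₖ₊₁²)/dₖ, aₖ₊₁ = ⌊(a₀+mₖ₊₁)/dₖ₊₁⌋:
  k=1: m=33, d=2, a=33
  k=2: m=33, d=1, a=66
d=1 and a=2a₀=66 at k=2, so the next step gives (m, d) = (33, 2) again — its k=1 value — and the period has length 2.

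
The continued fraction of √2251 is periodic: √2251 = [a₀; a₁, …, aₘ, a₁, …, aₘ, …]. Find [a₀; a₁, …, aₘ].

a₀ = ⌊√2251⌋ = 47.
With m₀=0, d₀=1 and mₖ₊₁ = dₖaₖ − mₖ, dₖ₊₁ = (n − mₖ₊₁²)/dₖ, aₖ₊₁ = ⌊(a₀+mₖ₊₁)/dₖ₊₁⌋:
  k=1: m=47, d=42, a=2
  k=2: m=37, d=21, a=4
  k=3: m=47, d=2, a=47
  k=4: m=47, d=21, a=4
  k=5: m=37, d=42, a=2
  k=6: m=47, d=1, a=94
d=1 and a=2a₀=94 at k=6, so the next step gives (m, d) = (47, 42) again — its k=1 value — and the period has length 6.

[47; 2, 4, 47, 4, 2, 94]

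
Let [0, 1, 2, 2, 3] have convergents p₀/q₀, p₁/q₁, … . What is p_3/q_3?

5/7

Using pₖ = aₖpₖ₋₁ + pₖ₋₂, qₖ = aₖqₖ₋₁ + qₖ₋₂ (with p₋₁=1, p₋₂=0, q₋₁=0, q₋₂=1):
  k=0: a=0, p=0, q=1
  k=1: a=1, p=1, q=1
  k=2: a=2, p=2, q=3
  k=3: a=2, p=5, q=7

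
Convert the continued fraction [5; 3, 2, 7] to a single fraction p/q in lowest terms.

Fold from the inside: start with 7/1.
  2 + 1/7 = 15/7
  3 + 7/15 = 52/15
  5 + 15/52 = 275/52

275/52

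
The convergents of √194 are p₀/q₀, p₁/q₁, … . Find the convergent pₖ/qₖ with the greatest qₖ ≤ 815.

5446/391

√194 = [13; 1, 12, 1, 26, …] (period length 4).
Convergents:
  p_0/q_0 = 13/1
  p_1/q_1 = 14/1
  p_2/q_2 = 181/13
  p_3/q_3 = 195/14
  p_4/q_4 = 5251/377
  p_5/q_5 = 5446/391
  p_6/q_6 = 70603/5069
q_5 = 391 ≤ 815 < 5069 = q_6, so the answer is 5446/391.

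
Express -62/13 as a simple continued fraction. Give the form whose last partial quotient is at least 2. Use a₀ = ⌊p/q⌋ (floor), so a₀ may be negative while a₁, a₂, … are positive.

-62 = -5*13 + 3
13 = 4*3 + 1
3 = 3*1 + 0  (stop)
So -62/13 = [-5; 4, 3].

[-5; 4, 3]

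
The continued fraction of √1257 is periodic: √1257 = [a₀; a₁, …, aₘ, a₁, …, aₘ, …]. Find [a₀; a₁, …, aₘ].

a₀ = ⌊√1257⌋ = 35.

[35; 2, 4, 1, 22, 1, 4, 2, 70]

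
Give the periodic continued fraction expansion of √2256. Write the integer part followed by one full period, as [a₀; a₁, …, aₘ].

a₀ = ⌊√2256⌋ = 47.
With m₀=0, d₀=1 and mₖ₊₁ = dₖaₖ − mₖ, dₖ₊₁ = (n − mₖ₊₁²)/dₖ, aₖ₊₁ = ⌊(a₀+mₖ₊₁)/dₖ₊₁⌋:
  k=1: m=47, d=47, a=2
  k=2: m=47, d=1, a=94
d=1 and a=2a₀=94 at k=2, so the next step gives (m, d) = (47, 47) again — its k=1 value — and the period has length 2.

[47; 2, 94]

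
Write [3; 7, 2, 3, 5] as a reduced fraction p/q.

862/275

Fold from the inside: start with 5/1.
  3 + 1/5 = 16/5
  2 + 5/16 = 37/16
  7 + 16/37 = 275/37
  3 + 37/275 = 862/275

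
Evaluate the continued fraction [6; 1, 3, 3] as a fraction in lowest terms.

Using pₖ = aₖpₖ₋₁ + pₖ₋₂ and qₖ = aₖqₖ₋₁ + qₖ₋₂:
  k=0: a=6, p=6, q=1
  k=1: a=1, p=7, q=1
  k=2: a=3, p=27, q=4
  k=3: a=3, p=88, q=13

88/13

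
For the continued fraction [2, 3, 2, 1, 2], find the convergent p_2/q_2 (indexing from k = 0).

Using pₖ = aₖpₖ₋₁ + pₖ₋₂, qₖ = aₖqₖ₋₁ + qₖ₋₂ (with p₋₁=1, p₋₂=0, q₋₁=0, q₋₂=1):
  k=0: a=2, p=2, q=1
  k=1: a=3, p=7, q=3
  k=2: a=2, p=16, q=7

16/7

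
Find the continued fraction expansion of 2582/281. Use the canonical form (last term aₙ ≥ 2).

2582 = 9×281 + 53
281 = 5×53 + 16
53 = 3×16 + 5
16 = 3×5 + 1
5 = 5×1 + 0  (stop)
So 2582/281 = [9; 5, 3, 3, 5].

[9; 5, 3, 3, 5]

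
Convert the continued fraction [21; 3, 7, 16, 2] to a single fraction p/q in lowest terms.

15605/732

Fold from the inside: start with 2/1.
  16 + 1/2 = 33/2
  7 + 2/33 = 233/33
  3 + 33/233 = 732/233
  21 + 233/732 = 15605/732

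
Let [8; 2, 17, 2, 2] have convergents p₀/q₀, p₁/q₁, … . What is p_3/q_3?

611/72

Using pₖ = aₖpₖ₋₁ + pₖ₋₂, qₖ = aₖqₖ₋₁ + qₖ₋₂ (with p₋₁=1, p₋₂=0, q₋₁=0, q₋₂=1):
  k=0: a=8, p=8, q=1
  k=1: a=2, p=17, q=2
  k=2: a=17, p=297, q=35
  k=3: a=2, p=611, q=72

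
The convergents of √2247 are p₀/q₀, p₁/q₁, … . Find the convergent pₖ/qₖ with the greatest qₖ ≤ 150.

3650/77

√2247 = [47; 2, 2, 15, 2, 2, 94, …] (period length 6).
Convergents:
  p_0/q_0 = 47/1
  p_1/q_1 = 95/2
  p_2/q_2 = 237/5
  p_3/q_3 = 3650/77
  p_4/q_4 = 7537/159
q_3 = 77 ≤ 150 < 159 = q_4, so the answer is 3650/77.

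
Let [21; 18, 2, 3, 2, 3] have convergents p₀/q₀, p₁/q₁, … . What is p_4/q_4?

Using pₖ = aₖpₖ₋₁ + pₖ₋₂, qₖ = aₖqₖ₋₁ + qₖ₋₂ (with p₋₁=1, p₋₂=0, q₋₁=0, q₋₂=1):
  k=0: a=21, p=21, q=1
  k=1: a=18, p=379, q=18
  k=2: a=2, p=779, q=37
  k=3: a=3, p=2716, q=129
  k=4: a=2, p=6211, q=295

6211/295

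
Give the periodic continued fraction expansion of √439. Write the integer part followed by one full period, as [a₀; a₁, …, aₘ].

a₀ = ⌊√439⌋ = 20.

[20; 1, 19, 1, 40]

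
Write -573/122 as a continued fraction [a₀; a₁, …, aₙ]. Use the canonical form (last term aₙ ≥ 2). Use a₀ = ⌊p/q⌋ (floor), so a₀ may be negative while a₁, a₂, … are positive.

[-5; 3, 3, 2, 1, 3]

-573 = -5·122 + 37
122 = 3·37 + 11
37 = 3·11 + 4
11 = 2·4 + 3
4 = 1·3 + 1
3 = 3·1 + 0  (stop)
So -573/122 = [-5; 3, 3, 2, 1, 3].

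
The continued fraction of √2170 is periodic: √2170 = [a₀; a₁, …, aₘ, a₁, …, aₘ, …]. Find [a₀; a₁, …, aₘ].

[46; 1, 1, 2, 1, 1, 92]

a₀ = ⌊√2170⌋ = 46.
With m₀=0, d₀=1 and mₖ₊₁ = dₖaₖ − mₖ, dₖ₊₁ = (n − mₖ₊₁²)/dₖ, aₖ₊₁ = ⌊(a₀+mₖ₊₁)/dₖ₊₁⌋:
  k=1: m=46, d=54, a=1
  k=2: m=8, d=39, a=1
  k=3: m=31, d=31, a=2
  k=4: m=31, d=39, a=1
  k=5: m=8, d=54, a=1
  k=6: m=46, d=1, a=92
d=1 and a=2a₀=92 at k=6, so the next step gives (m, d) = (46, 54) again — its k=1 value — and the period has length 6.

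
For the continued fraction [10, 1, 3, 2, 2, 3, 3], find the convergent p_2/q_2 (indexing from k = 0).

Using pₖ = aₖpₖ₋₁ + pₖ₋₂, qₖ = aₖqₖ₋₁ + qₖ₋₂ (with p₋₁=1, p₋₂=0, q₋₁=0, q₋₂=1):
  k=0: a=10, p=10, q=1
  k=1: a=1, p=11, q=1
  k=2: a=3, p=43, q=4

43/4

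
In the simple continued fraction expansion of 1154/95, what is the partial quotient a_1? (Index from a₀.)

1154 = 12·95 + 14   →  a_0 = 12
95 = 6·14 + 11   →  a_1 = 6

6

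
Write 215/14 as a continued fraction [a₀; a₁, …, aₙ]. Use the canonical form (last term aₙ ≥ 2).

215 = 15·14 + 5
14 = 2·5 + 4
5 = 1·4 + 1
4 = 4·1 + 0  (stop)
So 215/14 = [15; 2, 1, 4].

[15; 2, 1, 4]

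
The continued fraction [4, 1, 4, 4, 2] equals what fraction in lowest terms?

226/47

Using pₖ = aₖpₖ₋₁ + pₖ₋₂ and qₖ = aₖqₖ₋₁ + qₖ₋₂:
  k=0: a=4, p=4, q=1
  k=1: a=1, p=5, q=1
  k=2: a=4, p=24, q=5
  k=3: a=4, p=101, q=21
  k=4: a=2, p=226, q=47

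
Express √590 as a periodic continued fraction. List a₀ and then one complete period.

[24; 3, 2, 4, 2, 3, 48]

a₀ = ⌊√590⌋ = 24.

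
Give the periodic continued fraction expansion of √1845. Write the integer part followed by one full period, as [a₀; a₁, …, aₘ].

[42; 1, 20, 2, 20, 1, 84]

a₀ = ⌊√1845⌋ = 42.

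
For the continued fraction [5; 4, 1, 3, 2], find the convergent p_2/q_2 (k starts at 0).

26/5

Using pₖ = aₖpₖ₋₁ + pₖ₋₂, qₖ = aₖqₖ₋₁ + qₖ₋₂ (with p₋₁=1, p₋₂=0, q₋₁=0, q₋₂=1):
  k=0: a=5, p=5, q=1
  k=1: a=4, p=21, q=4
  k=2: a=1, p=26, q=5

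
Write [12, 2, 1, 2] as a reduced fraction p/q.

Fold from the inside: start with 2/1.
  1 + 1/2 = 3/2
  2 + 2/3 = 8/3
  12 + 3/8 = 99/8

99/8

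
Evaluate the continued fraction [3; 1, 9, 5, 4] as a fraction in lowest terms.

835/214

Fold from the inside: start with 4/1.
  5 + 1/4 = 21/4
  9 + 4/21 = 193/21
  1 + 21/193 = 214/193
  3 + 193/214 = 835/214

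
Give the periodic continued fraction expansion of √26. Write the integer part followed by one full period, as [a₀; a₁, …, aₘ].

[5; 10]

a₀ = ⌊√26⌋ = 5.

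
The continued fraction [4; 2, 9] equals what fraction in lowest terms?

Using pₖ = aₖpₖ₋₁ + pₖ₋₂ and qₖ = aₖqₖ₋₁ + qₖ₋₂:
  k=0: a=4, p=4, q=1
  k=1: a=2, p=9, q=2
  k=2: a=9, p=85, q=19

85/19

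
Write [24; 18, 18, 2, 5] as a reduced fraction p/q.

88163/3665

Fold from the inside: start with 5/1.
  2 + 1/5 = 11/5
  18 + 5/11 = 203/11
  18 + 11/203 = 3665/203
  24 + 203/3665 = 88163/3665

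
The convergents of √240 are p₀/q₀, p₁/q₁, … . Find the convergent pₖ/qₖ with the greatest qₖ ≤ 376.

√240 = [15; 2, 30, …] (period length 2).
Convergents:
  p_0/q_0 = 15/1
  p_1/q_1 = 31/2
  p_2/q_2 = 945/61
  p_3/q_3 = 1921/124
  p_4/q_4 = 58575/3781
q_3 = 124 ≤ 376 < 3781 = q_4, so the answer is 1921/124.

1921/124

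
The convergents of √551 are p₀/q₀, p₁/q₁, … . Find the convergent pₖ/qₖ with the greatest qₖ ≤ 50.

√551 = [23; 2, 8, 1, 8, 2, 46, …] (period length 6).
Convergents:
  p_0/q_0 = 23/1
  p_1/q_1 = 47/2
  p_2/q_2 = 399/17
  p_3/q_3 = 446/19
  p_4/q_4 = 3967/169
q_3 = 19 ≤ 50 < 169 = q_4, so the answer is 446/19.

446/19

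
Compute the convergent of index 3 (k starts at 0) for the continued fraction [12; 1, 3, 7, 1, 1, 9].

370/29

Using pₖ = aₖpₖ₋₁ + pₖ₋₂, qₖ = aₖqₖ₋₁ + qₖ₋₂ (with p₋₁=1, p₋₂=0, q₋₁=0, q₋₂=1):
  k=0: a=12, p=12, q=1
  k=1: a=1, p=13, q=1
  k=2: a=3, p=51, q=4
  k=3: a=7, p=370, q=29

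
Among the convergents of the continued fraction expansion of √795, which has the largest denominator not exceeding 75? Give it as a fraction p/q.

√795 = [28; 5, 9, 5, 56, …] (period length 4).
Convergents:
  p_0/q_0 = 28/1
  p_1/q_1 = 141/5
  p_2/q_2 = 1297/46
  p_3/q_3 = 6626/235
q_2 = 46 ≤ 75 < 235 = q_3, so the answer is 1297/46.

1297/46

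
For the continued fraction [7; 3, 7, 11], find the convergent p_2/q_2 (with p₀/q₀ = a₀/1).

161/22

Using pₖ = aₖpₖ₋₁ + pₖ₋₂, qₖ = aₖqₖ₋₁ + qₖ₋₂ (with p₋₁=1, p₋₂=0, q₋₁=0, q₋₂=1):
  k=0: a=7, p=7, q=1
  k=1: a=3, p=22, q=3
  k=2: a=7, p=161, q=22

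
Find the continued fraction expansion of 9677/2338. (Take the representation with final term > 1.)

9677 = 4·2338 + 325
2338 = 7·325 + 63
325 = 5·63 + 10
63 = 6·10 + 3
10 = 3·3 + 1
3 = 3·1 + 0  (stop)
So 9677/2338 = [4; 7, 5, 6, 3, 3].

[4; 7, 5, 6, 3, 3]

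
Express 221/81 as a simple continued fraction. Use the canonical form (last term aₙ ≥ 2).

[2; 1, 2, 1, 2, 7]

221 = 2*81 + 59
81 = 1*59 + 22
59 = 2*22 + 15
22 = 1*15 + 7
15 = 2*7 + 1
7 = 7*1 + 0  (stop)
So 221/81 = [2; 1, 2, 1, 2, 7].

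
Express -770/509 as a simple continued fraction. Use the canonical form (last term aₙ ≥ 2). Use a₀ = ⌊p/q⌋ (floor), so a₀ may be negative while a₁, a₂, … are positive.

-770 = -2×509 + 248
509 = 2×248 + 13
248 = 19×13 + 1
13 = 13×1 + 0  (stop)
So -770/509 = [-2; 2, 19, 13].

[-2; 2, 19, 13]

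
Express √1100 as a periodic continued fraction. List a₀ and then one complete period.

a₀ = ⌊√1100⌋ = 33.
With m₀=0, d₀=1 and mₖ₊₁ = dₖaₖ − mₖ, dₖ₊₁ = (n − mₖ₊₁²)/dₖ, aₖ₊₁ = ⌊(a₀+mₖ₊₁)/dₖ₊₁⌋:
  k=1: m=33, d=11, a=6
  k=2: m=33, d=1, a=66
d=1 and a=2a₀=66 at k=2, so the next step gives (m, d) = (33, 11) again — its k=1 value — and the period has length 2.

[33; 6, 66]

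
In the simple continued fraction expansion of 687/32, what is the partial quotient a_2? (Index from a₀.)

687 = 21·32 + 15   →  a_0 = 21
32 = 2·15 + 2   →  a_1 = 2
15 = 7·2 + 1   →  a_2 = 7

7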